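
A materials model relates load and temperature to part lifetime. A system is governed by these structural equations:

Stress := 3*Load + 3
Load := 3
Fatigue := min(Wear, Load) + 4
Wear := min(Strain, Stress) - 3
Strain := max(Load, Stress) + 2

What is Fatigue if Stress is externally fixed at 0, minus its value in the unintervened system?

do(Stress=0) replaces the equation Stress := 3*Load + 3 with the constant Stress = 0.
Strain = max(Load, Stress) + 2  [with Load=3, Stress=0]  = 5
Wear = min(Strain, Stress) - 3  [with Strain=5, Stress=0]  = -3
Fatigue = min(Wear, Load) + 4  [with Wear=-3, Load=3]  = 1
Without intervention: Stress = 3*Load + 3  [with Load=3]  = 12; Strain = max(Load, Stress) + 2  [with Load=3, Stress=12]  = 14; Wear = min(Strain, Stress) - 3  [with Strain=14, Stress=12]  = 9; Fatigue = min(Wear, Load) + 4  [with Wear=9, Load=3]  = 7.
Change = 1 − 7 = -6.

-6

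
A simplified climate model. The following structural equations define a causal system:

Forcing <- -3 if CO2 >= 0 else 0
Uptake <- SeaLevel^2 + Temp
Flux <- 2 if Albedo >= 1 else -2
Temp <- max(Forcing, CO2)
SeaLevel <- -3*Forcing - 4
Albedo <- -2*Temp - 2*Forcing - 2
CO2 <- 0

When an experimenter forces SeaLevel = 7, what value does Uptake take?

Under do(SeaLevel=7), the mechanism SeaLevel <- -3*Forcing - 4 is discarded; SeaLevel is fixed at 7.
Forcing = -3 if CO2 >= 0 else 0  [with CO2=0]  = -3
Temp = max(Forcing, CO2)  [with Forcing=-3, CO2=0]  = 0
Uptake = SeaLevel^2 + Temp  [with SeaLevel=7, Temp=0]  = 49

49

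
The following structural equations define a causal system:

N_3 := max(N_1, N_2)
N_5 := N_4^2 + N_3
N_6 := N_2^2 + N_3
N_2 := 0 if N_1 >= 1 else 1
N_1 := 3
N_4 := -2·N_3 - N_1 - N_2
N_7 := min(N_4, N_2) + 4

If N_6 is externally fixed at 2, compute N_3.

do(N_6=2) replaces the equation N_6 := N_2^2 + N_3 with the constant N_6 = 2.
N_3 is not downstream of the intervention, so its value is determined by the original equations.
N_2 = 0 if N_1 >= 1 else 1  [with N_1=3]  = 0
N_3 = max(N_1, N_2)  [with N_1=3, N_2=0]  = 3

3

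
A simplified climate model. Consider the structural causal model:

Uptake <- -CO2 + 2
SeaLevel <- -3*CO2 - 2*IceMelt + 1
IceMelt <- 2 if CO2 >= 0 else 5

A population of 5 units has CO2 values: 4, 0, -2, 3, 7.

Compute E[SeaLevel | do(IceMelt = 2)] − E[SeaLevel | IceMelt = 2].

3.3

Every unit gets IceMelt=2 under the intervention. SeaLevel values become -15, -3, 3, -12, -24; E[SeaLevel|do(IceMelt=2)] = -10.2.
Conditioning on IceMelt=2 selects the 4 unit(s) with CO2 ∈ {4, 0, 3, 7}. Their SeaLevel values: -15, -3, -12, -24. Mean = -13.5.
Difference = -10.2 − (-13.5) = 3.3.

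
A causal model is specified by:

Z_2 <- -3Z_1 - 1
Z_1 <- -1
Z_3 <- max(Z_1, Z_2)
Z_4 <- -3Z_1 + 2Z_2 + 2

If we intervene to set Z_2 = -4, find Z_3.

The intervention breaks the incoming arrows to Z_2: Z_2 <- -3Z_1 - 1 no longer applies, and Z_2 = -4.
Z_3 = max(Z_1, Z_2)  [with Z_1=-1, Z_2=-4]  = -1

-1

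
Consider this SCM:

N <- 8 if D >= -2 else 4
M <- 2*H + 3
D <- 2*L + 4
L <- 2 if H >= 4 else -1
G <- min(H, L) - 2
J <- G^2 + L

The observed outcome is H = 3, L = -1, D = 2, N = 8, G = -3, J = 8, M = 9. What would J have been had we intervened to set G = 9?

80

The intervention breaks the incoming arrows to G: G <- min(H, L) - 2 no longer applies, and G = 9.
L = 2 if H >= 4 else -1  [with H=3]  = -1
J = G^2 + L  [with G=9, L=-1]  = 80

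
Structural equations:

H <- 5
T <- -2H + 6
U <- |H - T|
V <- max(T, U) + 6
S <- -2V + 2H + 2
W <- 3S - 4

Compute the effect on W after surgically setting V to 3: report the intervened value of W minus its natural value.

Under do(V=3), the mechanism V <- max(T, U) + 6 is discarded; V is fixed at 3.
S = -2V + 2H + 2  [with V=3, H=5]  = 6
W = 3S - 4  [with S=6]  = 14
Without intervention: T = -2H + 6  [with H=5]  = -4; U = |H - T|  [with H=5, T=-4]  = 9; V = max(T, U) + 6  [with T=-4, U=9]  = 15; S = -2V + 2H + 2  [with V=15, H=5]  = -18; W = 3S - 4  [with S=-18]  = -58.
Change = 14 − (-58) = 72.

72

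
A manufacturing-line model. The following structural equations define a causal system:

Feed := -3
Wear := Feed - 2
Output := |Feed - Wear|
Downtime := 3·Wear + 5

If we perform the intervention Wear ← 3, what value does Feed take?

Under do(Wear=3), the mechanism Wear := Feed - 2 is discarded; Wear is fixed at 3.
Feed is not downstream of the intervention, so its value is determined by the original equations.

-3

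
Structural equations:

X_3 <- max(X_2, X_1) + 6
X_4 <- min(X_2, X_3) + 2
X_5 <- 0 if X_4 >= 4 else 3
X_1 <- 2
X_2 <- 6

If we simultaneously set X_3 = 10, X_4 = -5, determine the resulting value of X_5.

3

Setting X_3 = 10, X_4 = -5 by intervention discards those variables' equations.
X_5 = 0 if X_4 >= 4 else 3  [with X_4=-5]  = 3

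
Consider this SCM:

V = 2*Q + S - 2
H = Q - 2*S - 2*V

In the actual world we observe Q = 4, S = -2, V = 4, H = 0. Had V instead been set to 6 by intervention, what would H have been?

-4

The intervention breaks the incoming arrows to V: V = 2*Q + S - 2 no longer applies, and V = 6.
H = Q - 2*S - 2*V  [with Q=4, S=-2, V=6]  = -4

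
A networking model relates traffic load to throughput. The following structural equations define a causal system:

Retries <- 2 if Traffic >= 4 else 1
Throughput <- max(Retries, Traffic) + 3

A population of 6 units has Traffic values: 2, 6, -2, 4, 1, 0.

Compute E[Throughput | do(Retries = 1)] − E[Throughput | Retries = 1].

Under do(Retries=1), Retries's equation is replaced by Retries=1 for every unit. Per-unit Throughput: 5, 9, 4, 7, 4, 4. Mean = 5.5.
E[Throughput|Retries=1] averages over only the 4 units with Retries=1 (Traffic = 2, -2, 1, 0): Throughput = 5, 4, 4, 4, mean 4.25.
Difference = 5.5 − 4.25 = 1.25.

1.25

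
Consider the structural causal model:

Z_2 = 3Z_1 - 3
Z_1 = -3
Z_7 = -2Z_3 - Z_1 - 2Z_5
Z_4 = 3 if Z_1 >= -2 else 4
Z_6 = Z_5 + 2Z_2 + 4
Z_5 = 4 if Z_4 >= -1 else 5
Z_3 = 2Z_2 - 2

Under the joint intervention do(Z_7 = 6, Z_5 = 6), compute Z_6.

Setting Z_7 = 6, Z_5 = 6 by intervention discards those variables' equations.
Z_2 = 3Z_1 - 3  [with Z_1=-3]  = -12
Z_6 = Z_5 + 2Z_2 + 4  [with Z_5=6, Z_2=-12]  = -14

-14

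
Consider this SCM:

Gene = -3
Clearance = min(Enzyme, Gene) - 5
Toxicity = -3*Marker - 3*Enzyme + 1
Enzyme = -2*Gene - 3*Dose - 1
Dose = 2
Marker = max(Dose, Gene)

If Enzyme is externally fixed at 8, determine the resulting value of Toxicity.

-29

do(Enzyme=8) replaces the equation Enzyme = -2*Gene - 3*Dose - 1 with the constant Enzyme = 8.
Marker = max(Dose, Gene)  [with Dose=2, Gene=-3]  = 2
Toxicity = -3*Marker - 3*Enzyme + 1  [with Marker=2, Enzyme=8]  = -29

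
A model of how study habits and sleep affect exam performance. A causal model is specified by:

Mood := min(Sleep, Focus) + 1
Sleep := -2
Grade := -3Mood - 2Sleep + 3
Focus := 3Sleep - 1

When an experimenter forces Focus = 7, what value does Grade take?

10

Under do(Focus=7), the mechanism Focus := 3Sleep - 1 is discarded; Focus is fixed at 7.
Mood = min(Sleep, Focus) + 1  [with Sleep=-2, Focus=7]  = -1
Grade = -3Mood - 2Sleep + 3  [with Mood=-1, Sleep=-2]  = 10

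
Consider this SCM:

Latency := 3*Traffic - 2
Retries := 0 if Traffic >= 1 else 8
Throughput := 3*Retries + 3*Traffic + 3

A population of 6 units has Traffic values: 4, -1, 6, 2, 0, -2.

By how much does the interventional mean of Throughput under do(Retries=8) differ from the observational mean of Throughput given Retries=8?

7.5

do(Retries=8) breaks Retries's dependence on Traffic. With Retries=8 fixed, Throughput across the units is 39, 24, 45, 33, 27, 21, mean 31.5.
Conditioning on Retries=8 selects the 3 unit(s) with Traffic ∈ {-1, 0, -2}. Their Throughput values: 24, 27, 21. Mean = 24.
Difference = 31.5 − 24 = 7.5.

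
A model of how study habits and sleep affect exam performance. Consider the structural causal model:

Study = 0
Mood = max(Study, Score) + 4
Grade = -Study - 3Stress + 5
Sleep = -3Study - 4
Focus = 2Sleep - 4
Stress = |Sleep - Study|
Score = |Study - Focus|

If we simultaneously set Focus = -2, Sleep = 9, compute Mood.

6

The joint intervention fixes Focus = -2, Sleep = 9, removing each variable's own equation.
Score = |Study - Focus|  [with Study=0, Focus=-2]  = 2
Mood = max(Study, Score) + 4  [with Study=0, Score=2]  = 6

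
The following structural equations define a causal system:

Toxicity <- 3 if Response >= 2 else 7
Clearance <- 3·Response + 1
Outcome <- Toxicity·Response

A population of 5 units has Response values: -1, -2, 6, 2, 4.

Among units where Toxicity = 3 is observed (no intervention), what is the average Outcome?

12

E[Outcome|Toxicity=3] averages over only the 3 units with Toxicity=3 (Response = 6, 2, 4): Outcome = 18, 6, 12, mean 12.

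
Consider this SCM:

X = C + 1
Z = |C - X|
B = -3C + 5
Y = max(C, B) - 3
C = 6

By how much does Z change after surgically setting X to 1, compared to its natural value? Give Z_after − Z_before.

The intervention breaks the incoming arrows to X: X = C + 1 no longer applies, and X = 1.
Z = |C - X|  [with C=6, X=1]  = 5
Without intervention: X = C + 1  [with C=6]  = 7; Z = |C - X|  [with C=6, X=7]  = 1.
Change = 5 − 1 = 4.

4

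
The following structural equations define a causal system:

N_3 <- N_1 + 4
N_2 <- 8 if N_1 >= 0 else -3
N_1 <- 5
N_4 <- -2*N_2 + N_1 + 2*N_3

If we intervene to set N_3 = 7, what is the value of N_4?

The intervention breaks the incoming arrows to N_3: N_3 <- N_1 + 4 no longer applies, and N_3 = 7.
N_2 = 8 if N_1 >= 0 else -3  [with N_1=5]  = 8
N_4 = -2*N_2 + N_1 + 2*N_3  [with N_2=8, N_1=5, N_3=7]  = 3

3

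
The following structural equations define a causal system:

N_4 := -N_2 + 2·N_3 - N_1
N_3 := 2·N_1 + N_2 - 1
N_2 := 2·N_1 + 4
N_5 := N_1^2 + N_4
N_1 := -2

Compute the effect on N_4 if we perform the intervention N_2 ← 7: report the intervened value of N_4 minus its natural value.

Under do(N_2=7), the mechanism N_2 := 2·N_1 + 4 is discarded; N_2 is fixed at 7.
N_3 = 2·N_1 + N_2 - 1  [with N_1=-2, N_2=7]  = 2
N_4 = -N_2 + 2·N_3 - N_1  [with N_2=7, N_3=2, N_1=-2]  = -1
Without intervention: N_2 = 2·N_1 + 4  [with N_1=-2]  = 0; N_3 = 2·N_1 + N_2 - 1  [with N_1=-2, N_2=0]  = -5; N_4 = -N_2 + 2·N_3 - N_1  [with N_2=0, N_3=-5, N_1=-2]  = -8.
Change = -1 − (-8) = 7.

7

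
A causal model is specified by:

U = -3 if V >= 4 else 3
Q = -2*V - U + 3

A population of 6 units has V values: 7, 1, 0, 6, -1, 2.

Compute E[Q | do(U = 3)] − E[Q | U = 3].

-4

do(U=3) breaks U's dependence on V. With U=3 fixed, Q across the units is -14, -2, 0, -12, 2, -4, mean -5.
E[Q|U=3] averages over only the 4 units with U=3 (V = 1, 0, -1, 2): Q = -2, 0, 2, -4, mean -1.
Difference = -5 − (-1) = -4.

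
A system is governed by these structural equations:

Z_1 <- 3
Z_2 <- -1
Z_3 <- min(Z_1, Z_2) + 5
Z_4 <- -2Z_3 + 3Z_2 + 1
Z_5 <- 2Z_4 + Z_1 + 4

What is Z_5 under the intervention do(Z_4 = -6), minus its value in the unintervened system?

Intervening sets Z_4 = -6 and removes its equation (Z_4 <- -2Z_3 + 3Z_2 + 1).
Z_5 = 2Z_4 + Z_1 + 4  [with Z_4=-6, Z_1=3]  = -5
Without intervention: Z_3 = min(Z_1, Z_2) + 5  [with Z_1=3, Z_2=-1]  = 4; Z_4 = -2Z_3 + 3Z_2 + 1  [with Z_3=4, Z_2=-1]  = -10; Z_5 = 2Z_4 + Z_1 + 4  [with Z_4=-10, Z_1=3]  = -13.
Change = -5 − (-13) = 8.

8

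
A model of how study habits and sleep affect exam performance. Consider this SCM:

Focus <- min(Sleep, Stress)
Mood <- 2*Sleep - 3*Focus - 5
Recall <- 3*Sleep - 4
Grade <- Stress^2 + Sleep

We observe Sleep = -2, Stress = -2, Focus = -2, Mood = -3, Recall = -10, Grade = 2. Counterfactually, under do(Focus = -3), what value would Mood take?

0

The intervention breaks the incoming arrows to Focus: Focus <- min(Sleep, Stress) no longer applies, and Focus = -3.
Mood = 2*Sleep - 3*Focus - 5  [with Sleep=-2, Focus=-3]  = 0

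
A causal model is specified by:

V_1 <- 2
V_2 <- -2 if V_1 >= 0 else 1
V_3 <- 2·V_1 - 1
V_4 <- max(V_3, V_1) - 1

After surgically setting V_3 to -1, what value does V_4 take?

The intervention breaks the incoming arrows to V_3: V_3 <- 2·V_1 - 1 no longer applies, and V_3 = -1.
V_4 = max(V_3, V_1) - 1  [with V_3=-1, V_1=2]  = 1

1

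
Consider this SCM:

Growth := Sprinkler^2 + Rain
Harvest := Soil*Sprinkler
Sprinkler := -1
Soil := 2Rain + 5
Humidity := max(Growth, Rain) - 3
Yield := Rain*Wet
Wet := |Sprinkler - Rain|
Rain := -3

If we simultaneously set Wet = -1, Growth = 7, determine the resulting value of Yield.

3

Under do(Wet = -1, Growth = 7), each intervened variable's structural equation is replaced by its fixed value.
Yield = Rain*Wet  [with Rain=-3, Wet=-1]  = 3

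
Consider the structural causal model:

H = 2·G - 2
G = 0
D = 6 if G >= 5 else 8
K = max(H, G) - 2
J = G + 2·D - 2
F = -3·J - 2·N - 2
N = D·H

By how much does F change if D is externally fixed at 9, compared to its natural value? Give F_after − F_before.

-2

Under do(D=9), the mechanism D = 6 if G >= 5 else 8 is discarded; D is fixed at 9.
H = 2·G - 2  [with G=0]  = -2
J = G + 2·D - 2  [with G=0, D=9]  = 16
N = D·H  [with D=9, H=-2]  = -18
F = -3·J - 2·N - 2  [with J=16, N=-18]  = -14
Without intervention: D = 6 if G >= 5 else 8  [with G=0]  = 8; H = 2·G - 2  [with G=0]  = -2; J = G + 2·D - 2  [with G=0, D=8]  = 14; N = D·H  [with D=8, H=-2]  = -16; F = -3·J - 2·N - 2  [with J=14, N=-16]  = -12.
Change = -14 − (-12) = -2.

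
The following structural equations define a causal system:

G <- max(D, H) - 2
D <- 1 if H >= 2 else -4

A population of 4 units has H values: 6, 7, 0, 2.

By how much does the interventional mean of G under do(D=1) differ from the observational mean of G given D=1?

-1

do(D=1) breaks D's dependence on H. With D=1 fixed, G across the units is 4, 5, -1, 0, mean 2.
E[G|D=1] averages over only the 3 units with D=1 (H = 6, 7, 2): G = 4, 5, 0, mean 3.
Difference = 2 − 3 = -1.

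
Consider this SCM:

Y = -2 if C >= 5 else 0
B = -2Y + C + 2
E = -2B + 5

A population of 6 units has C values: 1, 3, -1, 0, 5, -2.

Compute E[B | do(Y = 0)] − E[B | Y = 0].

do(Y=0) breaks Y's dependence on C. With Y=0 fixed, B across the units is 3, 5, 1, 2, 7, 0, mean 3.
Conditioning on Y=0 selects the 5 unit(s) with C ∈ {1, 3, -1, 0, -2}. Their B values: 3, 5, 1, 2, 0. Mean = 2.2.
Difference = 3 − 2.2 = 0.8.

0.8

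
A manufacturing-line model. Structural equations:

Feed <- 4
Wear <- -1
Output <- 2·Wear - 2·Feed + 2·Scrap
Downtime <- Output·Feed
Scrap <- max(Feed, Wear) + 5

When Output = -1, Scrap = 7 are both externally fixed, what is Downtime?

The joint intervention fixes Output = -1, Scrap = 7, removing each variable's own equation.
Downtime = Output·Feed  [with Output=-1, Feed=4]  = -4

-4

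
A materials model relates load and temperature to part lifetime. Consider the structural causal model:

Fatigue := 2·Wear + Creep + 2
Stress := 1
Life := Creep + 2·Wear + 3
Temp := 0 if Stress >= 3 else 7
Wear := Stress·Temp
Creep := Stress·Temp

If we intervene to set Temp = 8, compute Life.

27

Under do(Temp=8), the mechanism Temp := 0 if Stress >= 3 else 7 is discarded; Temp is fixed at 8.
Creep = Stress·Temp  [with Stress=1, Temp=8]  = 8
Wear = Stress·Temp  [with Stress=1, Temp=8]  = 8
Life = Creep + 2·Wear + 3  [with Creep=8, Wear=8]  = 27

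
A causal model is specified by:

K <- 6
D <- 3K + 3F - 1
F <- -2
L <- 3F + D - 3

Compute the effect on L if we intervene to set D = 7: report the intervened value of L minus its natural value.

The intervention breaks the incoming arrows to D: D <- 3K + 3F - 1 no longer applies, and D = 7.
L = 3F + D - 3  [with F=-2, D=7]  = -2
Without intervention: D = 3K + 3F - 1  [with K=6, F=-2]  = 11; L = 3F + D - 3  [with F=-2, D=11]  = 2.
Change = -2 − 2 = -4.

-4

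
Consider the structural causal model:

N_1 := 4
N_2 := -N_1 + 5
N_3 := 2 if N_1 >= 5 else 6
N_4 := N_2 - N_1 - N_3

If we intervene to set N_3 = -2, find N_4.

The intervention breaks the incoming arrows to N_3: N_3 := 2 if N_1 >= 5 else 6 no longer applies, and N_3 = -2.
N_2 = -N_1 + 5  [with N_1=4]  = 1
N_4 = N_2 - N_1 - N_3  [with N_2=1, N_1=4, N_3=-2]  = -1

-1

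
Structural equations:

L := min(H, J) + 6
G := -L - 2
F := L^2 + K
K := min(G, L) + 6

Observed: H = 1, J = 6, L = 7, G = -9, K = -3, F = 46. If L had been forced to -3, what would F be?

The intervention breaks the incoming arrows to L: L := min(H, J) + 6 no longer applies, and L = -3.
G = -L - 2  [with L=-3]  = 1
K = min(G, L) + 6  [with G=1, L=-3]  = 3
F = L^2 + K  [with L=-3, K=3]  = 12

12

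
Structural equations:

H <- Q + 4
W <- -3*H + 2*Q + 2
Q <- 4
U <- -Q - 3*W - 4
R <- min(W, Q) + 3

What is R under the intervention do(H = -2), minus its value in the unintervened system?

18

Under do(H=-2), the mechanism H <- Q + 4 is discarded; H is fixed at -2.
W = -3*H + 2*Q + 2  [with H=-2, Q=4]  = 16
R = min(W, Q) + 3  [with W=16, Q=4]  = 7
Without intervention: H = Q + 4  [with Q=4]  = 8; W = -3*H + 2*Q + 2  [with H=8, Q=4]  = -14; R = min(W, Q) + 3  [with W=-14, Q=4]  = -11.
Change = 7 − (-11) = 18.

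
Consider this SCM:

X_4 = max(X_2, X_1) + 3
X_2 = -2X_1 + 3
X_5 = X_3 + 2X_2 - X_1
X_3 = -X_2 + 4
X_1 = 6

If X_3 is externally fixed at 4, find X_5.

-20

do(X_3=4) replaces the equation X_3 = -X_2 + 4 with the constant X_3 = 4.
X_2 = -2X_1 + 3  [with X_1=6]  = -9
X_5 = X_3 + 2X_2 - X_1  [with X_3=4, X_2=-9, X_1=6]  = -20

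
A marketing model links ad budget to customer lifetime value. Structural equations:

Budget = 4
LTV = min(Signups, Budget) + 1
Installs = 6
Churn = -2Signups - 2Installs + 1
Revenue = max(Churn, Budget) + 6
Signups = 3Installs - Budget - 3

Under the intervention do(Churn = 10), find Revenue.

Intervening sets Churn = 10 and removes its equation (Churn = -2Signups - 2Installs + 1).
Revenue = max(Churn, Budget) + 6  [with Churn=10, Budget=4]  = 16

16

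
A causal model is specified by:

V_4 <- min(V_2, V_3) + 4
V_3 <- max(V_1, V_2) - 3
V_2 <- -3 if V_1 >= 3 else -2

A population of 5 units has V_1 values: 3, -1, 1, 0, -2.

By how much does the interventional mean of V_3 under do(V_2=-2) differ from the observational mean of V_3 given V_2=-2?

do(V_2=-2) breaks V_2's dependence on V_1. With V_2=-2 fixed, V_3 across the units is 0, -4, -2, -3, -5, mean -2.8.
Observing V_2=-2 restricts to units where V_2's equation naturally yields -2: V_1 ∈ {-1, 1, 0, -2}. In that subpopulation V_3 = -4, -2, -3, -5, mean -3.5.
Difference = -2.8 − (-3.5) = 0.7.

0.7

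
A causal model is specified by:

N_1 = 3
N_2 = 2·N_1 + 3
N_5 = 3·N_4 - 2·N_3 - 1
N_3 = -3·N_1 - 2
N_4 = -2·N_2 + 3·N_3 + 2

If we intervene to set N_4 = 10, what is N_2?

9

The intervention breaks the incoming arrows to N_4: N_4 = -2·N_2 + 3·N_3 + 2 no longer applies, and N_4 = 10.
Since N_2 is not a descendant of the intervened variable, it is unaffected.
N_2 = 2·N_1 + 3  [with N_1=3]  = 9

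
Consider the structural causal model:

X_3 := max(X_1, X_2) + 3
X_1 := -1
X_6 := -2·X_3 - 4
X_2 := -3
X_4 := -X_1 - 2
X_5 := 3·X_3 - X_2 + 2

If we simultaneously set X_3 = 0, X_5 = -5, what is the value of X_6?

Setting X_3 = 0, X_5 = -5 by intervention discards those variables' equations.
X_6 = -2·X_3 - 4  [with X_3=0]  = -4

-4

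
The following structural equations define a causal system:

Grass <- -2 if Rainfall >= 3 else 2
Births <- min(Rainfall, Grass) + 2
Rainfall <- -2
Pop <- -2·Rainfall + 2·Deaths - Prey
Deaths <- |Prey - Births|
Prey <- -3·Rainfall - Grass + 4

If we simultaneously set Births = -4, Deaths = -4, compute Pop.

-12

The joint intervention fixes Births = -4, Deaths = -4, removing each variable's own equation.
Grass = -2 if Rainfall >= 3 else 2  [with Rainfall=-2]  = 2
Prey = -3·Rainfall - Grass + 4  [with Rainfall=-2, Grass=2]  = 8
Pop = -2·Rainfall + 2·Deaths - Prey  [with Rainfall=-2, Deaths=-4, Prey=8]  = -12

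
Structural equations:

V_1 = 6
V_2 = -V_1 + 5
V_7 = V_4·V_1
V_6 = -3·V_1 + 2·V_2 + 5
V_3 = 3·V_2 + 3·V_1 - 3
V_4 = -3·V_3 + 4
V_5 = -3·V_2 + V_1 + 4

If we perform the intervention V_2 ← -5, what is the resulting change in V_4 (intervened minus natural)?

36

Under do(V_2=-5), the mechanism V_2 = -V_1 + 5 is discarded; V_2 is fixed at -5.
V_3 = 3·V_2 + 3·V_1 - 3  [with V_2=-5, V_1=6]  = 0
V_4 = -3·V_3 + 4  [with V_3=0]  = 4
Without intervention: V_2 = -V_1 + 5  [with V_1=6]  = -1; V_3 = 3·V_2 + 3·V_1 - 3  [with V_2=-1, V_1=6]  = 12; V_4 = -3·V_3 + 4  [with V_3=12]  = -32.
Change = 4 − (-32) = 36.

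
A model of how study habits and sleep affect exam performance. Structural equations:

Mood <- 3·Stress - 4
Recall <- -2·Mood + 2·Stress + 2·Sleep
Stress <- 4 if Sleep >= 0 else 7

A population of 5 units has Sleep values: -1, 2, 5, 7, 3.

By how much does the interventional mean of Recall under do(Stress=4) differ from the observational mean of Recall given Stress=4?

The intervention sets Stress=4 in all 5 units regardless of Sleep. Recomputing Recall per unit gives -10, -4, 2, 6, -2; average -1.6.
Conditioning on Stress=4 selects the 4 unit(s) with Sleep ∈ {2, 5, 7, 3}. Their Recall values: -4, 2, 6, -2. Mean = 0.5.
Difference = -1.6 − 0.5 = -2.1.

-2.1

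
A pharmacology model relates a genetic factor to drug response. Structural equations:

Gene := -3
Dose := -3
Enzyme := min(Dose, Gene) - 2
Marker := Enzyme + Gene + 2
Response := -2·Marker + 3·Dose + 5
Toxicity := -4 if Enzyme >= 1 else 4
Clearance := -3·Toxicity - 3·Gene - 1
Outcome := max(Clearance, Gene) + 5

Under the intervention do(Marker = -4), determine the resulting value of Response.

Intervening sets Marker = -4 and removes its equation (Marker := Enzyme + Gene + 2).
Response = -2·Marker + 3·Dose + 5  [with Marker=-4, Dose=-3]  = 4

4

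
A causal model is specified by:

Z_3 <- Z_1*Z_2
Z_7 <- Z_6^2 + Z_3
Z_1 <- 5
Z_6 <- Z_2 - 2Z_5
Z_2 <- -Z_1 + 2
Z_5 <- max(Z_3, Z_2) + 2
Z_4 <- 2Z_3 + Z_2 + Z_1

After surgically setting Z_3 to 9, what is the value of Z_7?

634

The intervention breaks the incoming arrows to Z_3: Z_3 <- Z_1*Z_2 no longer applies, and Z_3 = 9.
Z_2 = -Z_1 + 2  [with Z_1=5]  = -3
Z_5 = max(Z_3, Z_2) + 2  [with Z_3=9, Z_2=-3]  = 11
Z_6 = Z_2 - 2Z_5  [with Z_2=-3, Z_5=11]  = -25
Z_7 = Z_6^2 + Z_3  [with Z_6=-25, Z_3=9]  = 634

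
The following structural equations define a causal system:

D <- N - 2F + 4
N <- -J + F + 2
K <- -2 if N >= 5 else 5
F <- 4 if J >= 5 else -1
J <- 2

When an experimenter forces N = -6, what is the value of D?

do(N=-6) replaces the equation N <- -J + F + 2 with the constant N = -6.
F = 4 if J >= 5 else -1  [with J=2]  = -1
D = N - 2F + 4  [with N=-6, F=-1]  = 0

0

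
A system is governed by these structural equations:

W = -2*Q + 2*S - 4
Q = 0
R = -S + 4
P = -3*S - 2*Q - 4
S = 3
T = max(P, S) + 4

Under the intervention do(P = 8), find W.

2

Intervening sets P = 8 and removes its equation (P = -3*S - 2*Q - 4).
No directed path runs from P to W, so W keeps its natural value.
W = -2*Q + 2*S - 4  [with Q=0, S=3]  = 2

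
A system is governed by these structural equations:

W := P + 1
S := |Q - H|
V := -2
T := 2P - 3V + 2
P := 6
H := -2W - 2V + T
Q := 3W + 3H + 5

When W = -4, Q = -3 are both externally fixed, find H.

Setting W = -4, Q = -3 by intervention discards those variables' equations.
T = 2P - 3V + 2  [with P=6, V=-2]  = 20
H = -2W - 2V + T  [with W=-4, V=-2, T=20]  = 32

32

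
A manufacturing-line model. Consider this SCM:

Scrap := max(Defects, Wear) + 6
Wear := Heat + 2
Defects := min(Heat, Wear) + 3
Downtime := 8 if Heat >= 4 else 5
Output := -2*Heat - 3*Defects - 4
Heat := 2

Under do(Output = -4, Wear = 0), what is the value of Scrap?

Setting Output = -4, Wear = 0 by intervention discards those variables' equations.
Defects = min(Heat, Wear) + 3  [with Heat=2, Wear=0]  = 3
Scrap = max(Defects, Wear) + 6  [with Defects=3, Wear=0]  = 9

9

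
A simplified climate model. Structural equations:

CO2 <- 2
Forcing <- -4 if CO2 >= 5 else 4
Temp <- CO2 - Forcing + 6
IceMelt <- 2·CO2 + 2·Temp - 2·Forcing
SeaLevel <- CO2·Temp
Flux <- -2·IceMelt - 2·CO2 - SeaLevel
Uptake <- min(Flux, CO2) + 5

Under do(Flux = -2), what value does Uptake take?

3

Intervening sets Flux = -2 and removes its equation (Flux <- -2·IceMelt - 2·CO2 - SeaLevel).
Uptake = min(Flux, CO2) + 5  [with Flux=-2, CO2=2]  = 3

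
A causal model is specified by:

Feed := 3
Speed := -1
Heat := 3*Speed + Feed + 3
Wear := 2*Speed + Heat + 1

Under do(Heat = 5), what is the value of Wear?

4

The intervention breaks the incoming arrows to Heat: Heat := 3*Speed + Feed + 3 no longer applies, and Heat = 5.
Wear = 2*Speed + Heat + 1  [with Speed=-1, Heat=5]  = 4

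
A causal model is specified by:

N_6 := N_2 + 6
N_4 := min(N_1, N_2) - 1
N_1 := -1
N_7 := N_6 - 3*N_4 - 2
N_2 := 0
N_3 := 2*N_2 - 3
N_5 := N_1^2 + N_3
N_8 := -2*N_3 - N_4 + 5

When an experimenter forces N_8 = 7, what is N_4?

The intervention breaks the incoming arrows to N_8: N_8 := -2*N_3 - N_4 + 5 no longer applies, and N_8 = 7.
Since N_4 is not a descendant of the intervened variable, it is unaffected.
N_4 = min(N_1, N_2) - 1  [with N_1=-1, N_2=0]  = -2

-2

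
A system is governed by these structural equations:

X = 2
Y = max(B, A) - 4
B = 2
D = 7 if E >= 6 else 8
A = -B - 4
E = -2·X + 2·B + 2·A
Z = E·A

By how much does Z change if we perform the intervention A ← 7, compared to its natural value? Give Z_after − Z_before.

26

do(A=7) replaces the equation A = -B - 4 with the constant A = 7.
E = -2·X + 2·B + 2·A  [with X=2, B=2, A=7]  = 14
Z = E·A  [with E=14, A=7]  = 98
Without intervention: A = -B - 4  [with B=2]  = -6; E = -2·X + 2·B + 2·A  [with X=2, B=2, A=-6]  = -12; Z = E·A  [with E=-12, A=-6]  = 72.
Change = 98 − 72 = 26.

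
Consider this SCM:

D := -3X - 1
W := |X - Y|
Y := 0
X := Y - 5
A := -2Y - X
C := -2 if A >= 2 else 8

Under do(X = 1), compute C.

Under do(X=1), the mechanism X := Y - 5 is discarded; X is fixed at 1.
A = -2Y - X  [with Y=0, X=1]  = -1
C = -2 if A >= 2 else 8  [with A=-1]  = 8

8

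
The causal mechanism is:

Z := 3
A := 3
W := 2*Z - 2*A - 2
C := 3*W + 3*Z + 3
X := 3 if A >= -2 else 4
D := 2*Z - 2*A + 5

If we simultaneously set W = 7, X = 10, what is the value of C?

Setting W = 7, X = 10 by intervention discards those variables' equations.
C = 3*W + 3*Z + 3  [with W=7, Z=3]  = 33

33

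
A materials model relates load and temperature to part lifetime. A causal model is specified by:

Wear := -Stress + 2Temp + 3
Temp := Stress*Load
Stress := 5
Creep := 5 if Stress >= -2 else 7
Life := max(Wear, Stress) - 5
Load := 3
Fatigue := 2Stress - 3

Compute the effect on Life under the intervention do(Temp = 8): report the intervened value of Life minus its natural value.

-14

The intervention breaks the incoming arrows to Temp: Temp := Stress*Load no longer applies, and Temp = 8.
Wear = -Stress + 2Temp + 3  [with Stress=5, Temp=8]  = 14
Life = max(Wear, Stress) - 5  [with Wear=14, Stress=5]  = 9
Without intervention: Temp = Stress*Load  [with Stress=5, Load=3]  = 15; Wear = -Stress + 2Temp + 3  [with Stress=5, Temp=15]  = 28; Life = max(Wear, Stress) - 5  [with Wear=28, Stress=5]  = 23.
Change = 9 − 23 = -14.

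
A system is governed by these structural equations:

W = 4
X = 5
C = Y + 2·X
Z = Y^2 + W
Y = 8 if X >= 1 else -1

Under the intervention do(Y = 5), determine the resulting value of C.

15

The intervention breaks the incoming arrows to Y: Y = 8 if X >= 1 else -1 no longer applies, and Y = 5.
C = Y + 2·X  [with Y=5, X=5]  = 15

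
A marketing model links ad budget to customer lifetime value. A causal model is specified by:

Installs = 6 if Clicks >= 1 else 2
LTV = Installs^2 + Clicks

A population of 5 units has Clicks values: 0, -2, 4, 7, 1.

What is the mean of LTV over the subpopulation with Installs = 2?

3

Observing Installs=2 restricts to units where Installs's equation naturally yields 2: Clicks ∈ {0, -2}. In that subpopulation LTV = 4, 2, mean 3.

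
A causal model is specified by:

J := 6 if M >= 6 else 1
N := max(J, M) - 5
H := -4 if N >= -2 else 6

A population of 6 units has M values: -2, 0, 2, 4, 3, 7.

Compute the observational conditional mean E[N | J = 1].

Observing J=1 restricts to units where J's equation naturally yields 1: M ∈ {-2, 0, 2, 4, 3}. In that subpopulation N = -4, -4, -3, -1, -2, mean -2.8.

-2.8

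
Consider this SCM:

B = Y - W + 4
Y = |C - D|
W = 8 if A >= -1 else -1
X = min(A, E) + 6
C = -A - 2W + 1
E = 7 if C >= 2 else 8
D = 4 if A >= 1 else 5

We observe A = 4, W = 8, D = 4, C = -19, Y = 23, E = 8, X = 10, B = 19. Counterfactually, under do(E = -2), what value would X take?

4

Intervening sets E = -2 and removes its equation (E = 7 if C >= 2 else 8).
X = min(A, E) + 6  [with A=4, E=-2]  = 4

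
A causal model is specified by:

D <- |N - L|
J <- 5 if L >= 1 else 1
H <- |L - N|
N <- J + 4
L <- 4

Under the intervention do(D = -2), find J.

Under do(D=-2), the mechanism D <- |N - L| is discarded; D is fixed at -2.
No directed path runs from D to J, so J keeps its natural value.
J = 5 if L >= 1 else 1  [with L=4]  = 5

5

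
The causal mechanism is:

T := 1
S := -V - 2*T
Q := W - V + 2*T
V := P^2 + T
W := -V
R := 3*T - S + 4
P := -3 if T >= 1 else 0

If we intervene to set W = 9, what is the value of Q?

Intervening sets W = 9 and removes its equation (W := -V).
P = -3 if T >= 1 else 0  [with T=1]  = -3
V = P^2 + T  [with P=-3, T=1]  = 10
Q = W - V + 2*T  [with W=9, V=10, T=1]  = 1

1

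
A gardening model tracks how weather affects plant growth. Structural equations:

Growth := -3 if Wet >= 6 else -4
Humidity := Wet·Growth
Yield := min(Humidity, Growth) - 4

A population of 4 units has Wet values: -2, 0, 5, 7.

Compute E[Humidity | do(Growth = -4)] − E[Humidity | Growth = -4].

-6

The intervention sets Growth=-4 in all 4 units regardless of Wet. Recomputing Humidity per unit gives 8, 0, -20, -28; average -10.
Conditioning on Growth=-4 selects the 3 unit(s) with Wet ∈ {-2, 0, 5}. Their Humidity values: 8, 0, -20. Mean = -4.
Difference = -10 − (-4) = -6.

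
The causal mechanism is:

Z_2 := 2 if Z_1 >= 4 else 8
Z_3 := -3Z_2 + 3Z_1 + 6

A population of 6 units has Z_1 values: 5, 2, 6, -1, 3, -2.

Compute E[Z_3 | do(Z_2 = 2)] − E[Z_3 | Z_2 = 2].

-10

do(Z_2=2) breaks Z_2's dependence on Z_1. With Z_2=2 fixed, Z_3 across the units is 15, 6, 18, -3, 9, -6, mean 6.5.
Observing Z_2=2 restricts to units where Z_2's equation naturally yields 2: Z_1 ∈ {5, 6}. In that subpopulation Z_3 = 15, 18, mean 16.5.
Difference = 6.5 − 16.5 = -10.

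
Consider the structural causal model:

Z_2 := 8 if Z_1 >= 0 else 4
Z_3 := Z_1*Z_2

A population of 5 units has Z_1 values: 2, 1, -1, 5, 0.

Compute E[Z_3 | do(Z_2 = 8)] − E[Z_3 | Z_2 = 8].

Under do(Z_2=8), Z_2's equation is replaced by Z_2=8 for every unit. Per-unit Z_3: 16, 8, -8, 40, 0. Mean = 11.2.
Observing Z_2=8 restricts to units where Z_2's equation naturally yields 8: Z_1 ∈ {2, 1, 5, 0}. In that subpopulation Z_3 = 16, 8, 40, 0, mean 16.
Difference = 11.2 − 16 = -4.8.

-4.8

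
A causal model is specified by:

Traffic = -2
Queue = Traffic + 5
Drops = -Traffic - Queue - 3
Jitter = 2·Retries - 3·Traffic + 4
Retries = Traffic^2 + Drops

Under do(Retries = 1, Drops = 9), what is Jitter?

The joint intervention fixes Retries = 1, Drops = 9, removing each variable's own equation.
Jitter = 2·Retries - 3·Traffic + 4  [with Retries=1, Traffic=-2]  = 12

12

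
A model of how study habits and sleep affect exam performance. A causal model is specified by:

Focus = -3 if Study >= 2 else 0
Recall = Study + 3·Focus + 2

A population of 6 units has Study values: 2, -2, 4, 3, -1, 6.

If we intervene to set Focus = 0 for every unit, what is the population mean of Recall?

do(Focus=0) breaks Focus's dependence on Study. With Focus=0 fixed, Recall across the units is 4, 0, 6, 5, 1, 8, mean 4.

4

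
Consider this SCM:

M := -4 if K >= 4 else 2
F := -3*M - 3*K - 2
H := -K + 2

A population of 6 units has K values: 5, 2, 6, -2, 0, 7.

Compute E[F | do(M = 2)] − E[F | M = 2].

-9

Every unit gets M=2 under the intervention. F values become -23, -14, -26, -2, -8, -29; E[F|do(M=2)] = -17.
Observing M=2 restricts to units where M's equation naturally yields 2: K ∈ {2, -2, 0}. In that subpopulation F = -14, -2, -8, mean -8.
Difference = -17 − (-8) = -9.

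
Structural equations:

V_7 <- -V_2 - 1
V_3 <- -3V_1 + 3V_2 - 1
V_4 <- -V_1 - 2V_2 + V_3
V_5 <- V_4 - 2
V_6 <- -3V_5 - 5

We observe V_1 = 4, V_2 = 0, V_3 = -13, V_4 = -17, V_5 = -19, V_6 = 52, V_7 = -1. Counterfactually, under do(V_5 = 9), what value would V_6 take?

The intervention breaks the incoming arrows to V_5: V_5 <- V_4 - 2 no longer applies, and V_5 = 9.
V_6 = -3V_5 - 5  [with V_5=9]  = -32

-32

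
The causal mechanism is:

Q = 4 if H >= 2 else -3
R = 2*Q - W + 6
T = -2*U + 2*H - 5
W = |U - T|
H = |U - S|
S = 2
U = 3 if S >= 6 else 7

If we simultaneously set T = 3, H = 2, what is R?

10

The joint intervention fixes T = 3, H = 2, removing each variable's own equation.
U = 3 if S >= 6 else 7  [with S=2]  = 7
W = |U - T|  [with U=7, T=3]  = 4
Q = 4 if H >= 2 else -3  [with H=2]  = 4
R = 2*Q - W + 6  [with Q=4, W=4]  = 10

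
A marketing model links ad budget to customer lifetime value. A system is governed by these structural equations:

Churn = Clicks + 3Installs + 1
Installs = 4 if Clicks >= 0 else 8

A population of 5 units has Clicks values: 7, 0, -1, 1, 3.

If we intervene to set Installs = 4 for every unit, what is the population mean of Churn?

do(Installs=4) breaks Installs's dependence on Clicks. With Installs=4 fixed, Churn across the units is 20, 13, 12, 14, 16, mean 15.

15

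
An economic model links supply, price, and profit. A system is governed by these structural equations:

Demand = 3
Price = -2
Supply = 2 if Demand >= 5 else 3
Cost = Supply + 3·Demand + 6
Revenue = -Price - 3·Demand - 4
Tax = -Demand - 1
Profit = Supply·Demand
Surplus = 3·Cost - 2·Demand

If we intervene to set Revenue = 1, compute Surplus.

48

do(Revenue=1) replaces the equation Revenue = -Price - 3·Demand - 4 with the constant Revenue = 1.
Surplus is not downstream of the intervention, so its value is determined by the original equations.
Supply = 2 if Demand >= 5 else 3  [with Demand=3]  = 3
Cost = Supply + 3·Demand + 6  [with Supply=3, Demand=3]  = 18
Surplus = 3·Cost - 2·Demand  [with Cost=18, Demand=3]  = 48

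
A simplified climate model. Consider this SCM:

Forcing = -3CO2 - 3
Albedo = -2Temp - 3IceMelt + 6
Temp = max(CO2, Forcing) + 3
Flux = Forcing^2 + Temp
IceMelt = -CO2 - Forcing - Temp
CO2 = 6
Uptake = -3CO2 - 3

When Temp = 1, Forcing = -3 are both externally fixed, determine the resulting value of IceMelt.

-4

The joint intervention fixes Temp = 1, Forcing = -3, removing each variable's own equation.
IceMelt = -CO2 - Forcing - Temp  [with CO2=6, Forcing=-3, Temp=1]  = -4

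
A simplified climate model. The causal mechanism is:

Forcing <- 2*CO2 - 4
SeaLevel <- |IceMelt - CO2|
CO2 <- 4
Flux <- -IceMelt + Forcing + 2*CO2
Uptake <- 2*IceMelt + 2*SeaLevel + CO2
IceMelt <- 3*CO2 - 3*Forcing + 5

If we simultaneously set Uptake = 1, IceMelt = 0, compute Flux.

Under do(Uptake = 1, IceMelt = 0), each intervened variable's structural equation is replaced by its fixed value.
Forcing = 2*CO2 - 4  [with CO2=4]  = 4
Flux = -IceMelt + Forcing + 2*CO2  [with IceMelt=0, Forcing=4, CO2=4]  = 12

12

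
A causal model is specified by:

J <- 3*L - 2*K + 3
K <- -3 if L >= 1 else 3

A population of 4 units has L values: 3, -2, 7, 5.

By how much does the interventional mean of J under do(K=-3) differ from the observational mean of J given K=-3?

-5.25

The intervention sets K=-3 in all 4 units regardless of L. Recomputing J per unit gives 18, 3, 30, 24; average 18.75.
Observing K=-3 restricts to units where K's equation naturally yields -3: L ∈ {3, 7, 5}. In that subpopulation J = 18, 30, 24, mean 24.
Difference = 18.75 − 24 = -5.25.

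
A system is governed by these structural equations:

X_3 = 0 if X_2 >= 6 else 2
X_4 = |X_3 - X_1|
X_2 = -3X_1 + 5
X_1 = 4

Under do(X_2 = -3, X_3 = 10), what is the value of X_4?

6

Setting X_2 = -3, X_3 = 10 by intervention discards those variables' equations.
X_4 = |X_3 - X_1|  [with X_3=10, X_1=4]  = 6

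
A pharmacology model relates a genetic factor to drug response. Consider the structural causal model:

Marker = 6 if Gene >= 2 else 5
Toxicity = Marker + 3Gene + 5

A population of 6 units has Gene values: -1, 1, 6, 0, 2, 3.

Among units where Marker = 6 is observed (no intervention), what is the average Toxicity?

Observing Marker=6 restricts to units where Marker's equation naturally yields 6: Gene ∈ {6, 2, 3}. In that subpopulation Toxicity = 29, 17, 20, mean 22.

22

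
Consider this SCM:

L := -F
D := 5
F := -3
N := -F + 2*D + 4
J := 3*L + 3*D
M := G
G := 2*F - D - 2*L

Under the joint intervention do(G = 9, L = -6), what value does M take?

9

The joint intervention fixes G = 9, L = -6, removing each variable's own equation.
M = G  [with G=9]  = 9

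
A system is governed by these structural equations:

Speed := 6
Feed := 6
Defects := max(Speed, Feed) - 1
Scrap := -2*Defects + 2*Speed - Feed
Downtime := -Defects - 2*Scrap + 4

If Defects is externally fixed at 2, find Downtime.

do(Defects=2) replaces the equation Defects := max(Speed, Feed) - 1 with the constant Defects = 2.
Scrap = -2*Defects + 2*Speed - Feed  [with Defects=2, Speed=6, Feed=6]  = 2
Downtime = -Defects - 2*Scrap + 4  [with Defects=2, Scrap=2]  = -2

-2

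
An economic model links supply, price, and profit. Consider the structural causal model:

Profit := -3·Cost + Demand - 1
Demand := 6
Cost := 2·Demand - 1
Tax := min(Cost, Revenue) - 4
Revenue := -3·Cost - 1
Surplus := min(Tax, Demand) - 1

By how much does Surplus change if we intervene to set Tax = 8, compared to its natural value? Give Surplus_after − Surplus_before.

Under do(Tax=8), the mechanism Tax := min(Cost, Revenue) - 4 is discarded; Tax is fixed at 8.
Surplus = min(Tax, Demand) - 1  [with Tax=8, Demand=6]  = 5
Without intervention: Cost = 2·Demand - 1  [with Demand=6]  = 11; Revenue = -3·Cost - 1  [with Cost=11]  = -34; Tax = min(Cost, Revenue) - 4  [with Cost=11, Revenue=-34]  = -38; Surplus = min(Tax, Demand) - 1  [with Tax=-38, Demand=6]  = -39.
Change = 5 − (-39) = 44.

44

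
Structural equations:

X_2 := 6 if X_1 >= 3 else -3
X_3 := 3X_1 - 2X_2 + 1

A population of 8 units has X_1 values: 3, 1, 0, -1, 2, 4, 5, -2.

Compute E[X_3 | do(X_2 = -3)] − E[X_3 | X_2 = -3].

4.5

do(X_2=-3) breaks X_2's dependence on X_1. With X_2=-3 fixed, X_3 across the units is 16, 10, 7, 4, 13, 19, 22, 1, mean 11.5.
Observing X_2=-3 restricts to units where X_2's equation naturally yields -3: X_1 ∈ {1, 0, -1, 2, -2}. In that subpopulation X_3 = 10, 7, 4, 13, 1, mean 7.
Difference = 11.5 − 7 = 4.5.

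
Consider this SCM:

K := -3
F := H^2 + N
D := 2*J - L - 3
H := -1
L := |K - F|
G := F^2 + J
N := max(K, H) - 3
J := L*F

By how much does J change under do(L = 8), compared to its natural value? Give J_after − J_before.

The intervention breaks the incoming arrows to L: L := |K - F| no longer applies, and L = 8.
N = max(K, H) - 3  [with K=-3, H=-1]  = -4
F = H^2 + N  [with H=-1, N=-4]  = -3
J = L*F  [with L=8, F=-3]  = -24
Without intervention: N = max(K, H) - 3  [with K=-3, H=-1]  = -4; F = H^2 + N  [with H=-1, N=-4]  = -3; L = |K - F|  [with K=-3, F=-3]  = 0; J = L*F  [with L=0, F=-3]  = 0.
Change = -24 − 0 = -24.

-24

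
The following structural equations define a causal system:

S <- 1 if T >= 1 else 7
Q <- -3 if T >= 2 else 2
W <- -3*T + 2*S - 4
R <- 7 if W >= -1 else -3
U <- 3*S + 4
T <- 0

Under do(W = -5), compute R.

-3

do(W=-5) replaces the equation W <- -3*T + 2*S - 4 with the constant W = -5.
R = 7 if W >= -1 else -3  [with W=-5]  = -3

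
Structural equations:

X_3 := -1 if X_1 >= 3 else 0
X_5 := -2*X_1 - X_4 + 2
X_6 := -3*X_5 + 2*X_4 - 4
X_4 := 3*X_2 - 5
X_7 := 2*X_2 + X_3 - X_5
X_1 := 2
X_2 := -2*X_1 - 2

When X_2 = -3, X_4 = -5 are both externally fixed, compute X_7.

Setting X_2 = -3, X_4 = -5 by intervention discards those variables' equations.
X_3 = -1 if X_1 >= 3 else 0  [with X_1=2]  = 0
X_5 = -2*X_1 - X_4 + 2  [with X_1=2, X_4=-5]  = 3
X_7 = 2*X_2 + X_3 - X_5  [with X_2=-3, X_3=0, X_5=3]  = -9

-9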